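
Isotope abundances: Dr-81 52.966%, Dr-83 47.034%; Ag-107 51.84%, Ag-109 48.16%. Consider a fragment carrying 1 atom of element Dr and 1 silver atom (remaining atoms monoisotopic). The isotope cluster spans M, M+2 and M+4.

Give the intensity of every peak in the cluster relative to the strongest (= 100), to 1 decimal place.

55.0 : 100.0 : 45.4

Element Dr pattern (n=1): 0.52966 : 0.47034
Silver pattern (n=1): 0.5184 : 0.4816
Convolve the two distributions (both contribute in 2-u steps):
  M: 0.52966×0.5184 = 0.274576
  M+2: 0.52966×0.4816 + 0.47034×0.5184 = 0.498909
  M+4: 0.47034×0.4816 = 0.226516
Scale to base peak (0.498909) = 100: 55.0 : 100.0 : 45.4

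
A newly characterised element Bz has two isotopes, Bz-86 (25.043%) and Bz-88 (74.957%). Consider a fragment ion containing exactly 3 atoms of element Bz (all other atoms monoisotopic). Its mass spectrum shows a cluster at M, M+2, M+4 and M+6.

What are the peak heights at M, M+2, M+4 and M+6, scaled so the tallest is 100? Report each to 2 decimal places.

Expanding (0.25043 + 0.74957)^3:
P(M) = 0.25043^3 = 0.015706
P(M+2) = 3 × 0.25043^2 × 0.74957^1 = 0.141028
P(M+4) = 3 × 0.25043^1 × 0.74957^2 = 0.422116
P(M+6) = 0.74957^3 = 0.421150
The M+4 peak is largest (0.422116); scaling to 100 gives 3.72 : 33.41 : 100.00 : 99.77.

3.72 : 33.41 : 100.00 : 99.77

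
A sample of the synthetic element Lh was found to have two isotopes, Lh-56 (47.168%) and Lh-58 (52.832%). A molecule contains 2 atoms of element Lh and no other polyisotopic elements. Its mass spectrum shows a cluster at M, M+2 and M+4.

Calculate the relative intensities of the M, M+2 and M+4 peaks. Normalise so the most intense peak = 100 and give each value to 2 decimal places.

44.64 : 100.00 : 56.00

Each Lh atom is independently Lh-56 (p = 0.47168) or Lh-58 (q = 0.52832); the cluster is the binomial expansion (p + q)^2.
P(M) = 0.47168^2 = 0.222482
P(M+2) = 2 × 0.47168^1 × 0.52832^1 = 0.498396
P(M+4) = 0.52832^2 = 0.279122
The M+2 peak is largest (0.498396); scaling to 100 gives 44.64 : 100.00 : 56.00.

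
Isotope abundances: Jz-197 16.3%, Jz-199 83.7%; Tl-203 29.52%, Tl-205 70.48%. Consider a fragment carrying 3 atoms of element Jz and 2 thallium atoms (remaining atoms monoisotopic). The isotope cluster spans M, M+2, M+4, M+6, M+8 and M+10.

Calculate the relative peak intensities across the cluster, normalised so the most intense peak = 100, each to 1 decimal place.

Element Jz pattern (n=3): 0.00433075 : 0.06671476 : 0.34257824 : 0.58637625
Thallium pattern (n=2): 0.08714304 : 0.41611392 : 0.49674304
Convolve the two distributions (both contribute in 2-u steps):
  M: 0.00433075×0.08714304 = 0.000377
  M+2: 0.00433075×0.41611392 + 0.06671476×0.08714304 = 0.007616
  M+4: 0.00433075×0.49674304 + 0.06671476×0.41611392 + 0.34257824×0.08714304 = 0.059766
  M+6: 0.06671476×0.49674304 + 0.34257824×0.41611392 + 0.58637625×0.08714304 = 0.226790
  M+8: 0.34257824×0.49674304 + 0.58637625×0.41611392 = 0.414173
  M+10: 0.58637625×0.49674304 = 0.291278
Scale to base peak (0.414173) = 100: 0.1 : 1.8 : 14.4 : 54.8 : 100.0 : 70.3

0.1 : 1.8 : 14.4 : 54.8 : 100.0 : 70.3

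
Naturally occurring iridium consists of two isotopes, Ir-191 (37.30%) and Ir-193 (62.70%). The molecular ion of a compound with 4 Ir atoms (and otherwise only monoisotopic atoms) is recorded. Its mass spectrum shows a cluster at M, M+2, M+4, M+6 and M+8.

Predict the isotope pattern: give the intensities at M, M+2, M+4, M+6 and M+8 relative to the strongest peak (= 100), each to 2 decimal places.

5.26 : 35.39 : 89.23 : 100.00 : 42.02

Expanding (0.3730 + 0.6270)^4:
P(M) = 0.3730^4 = 0.019357
P(M+2) = 4 × 0.3730^3 × 0.6270^1 = 0.130153
P(M+4) = 6 × 0.3730^2 × 0.6270^2 = 0.328174
P(M+6) = 4 × 0.3730^1 × 0.6270^3 = 0.367766
P(M+8) = 0.6270^4 = 0.154550
The M+6 peak is largest (0.367766); scaling to 100 gives 5.26 : 35.39 : 89.23 : 100.00 : 42.02.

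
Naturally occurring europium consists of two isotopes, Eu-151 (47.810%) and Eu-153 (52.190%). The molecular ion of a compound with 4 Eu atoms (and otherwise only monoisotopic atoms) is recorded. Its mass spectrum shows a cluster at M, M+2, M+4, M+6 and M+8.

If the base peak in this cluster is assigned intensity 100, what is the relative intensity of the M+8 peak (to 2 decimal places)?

Binomial terms of (0.47810 + 0.52190)^4: M 0.0522, M+2 0.2281, M+4 0.3736, M+6 0.2719, M+8 0.0742 → M+4 is the base peak.
P(M+4) = C(4,2) × 0.47810^2 × 0.52190^2 = 6 × 0.22857961 × 0.27237961 = 0.373563 (base)
P(M+8) = C(4,4) × 0.47810^0 × 0.52190^4 = 1 × 1.0000 × 0.07419065 = 0.074191
Relative intensity = 0.074191 / 0.373563 × 100 = 19.86

19.86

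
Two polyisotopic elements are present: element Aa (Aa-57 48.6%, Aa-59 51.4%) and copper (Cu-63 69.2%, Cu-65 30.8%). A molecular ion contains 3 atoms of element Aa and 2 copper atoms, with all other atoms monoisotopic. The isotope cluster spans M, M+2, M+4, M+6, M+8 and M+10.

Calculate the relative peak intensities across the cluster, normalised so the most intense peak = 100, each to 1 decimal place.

Element Aa pattern (n=3): 0.11479126 : 0.36421423 : 0.38519777 : 0.13579674
Copper pattern (n=2): 0.478864 : 0.426272 : 0.094864
Convolve the two distributions (both contribute in 2-u steps):
  M: 0.11479126×0.478864 = 0.054969
  M+2: 0.11479126×0.426272 + 0.36421423×0.478864 = 0.223341
  M+4: 0.11479126×0.094864 + 0.36421423×0.426272 + 0.38519777×0.478864 = 0.350601
  M+6: 0.36421423×0.094864 + 0.38519777×0.426272 + 0.13579674×0.478864 = 0.263778
  M+8: 0.38519777×0.094864 + 0.13579674×0.426272 = 0.094428
  M+10: 0.13579674×0.094864 = 0.012882
Scale to base peak (0.350601) = 100: 15.7 : 63.7 : 100.0 : 75.2 : 26.9 : 3.7

15.7 : 63.7 : 100.0 : 75.2 : 26.9 : 3.7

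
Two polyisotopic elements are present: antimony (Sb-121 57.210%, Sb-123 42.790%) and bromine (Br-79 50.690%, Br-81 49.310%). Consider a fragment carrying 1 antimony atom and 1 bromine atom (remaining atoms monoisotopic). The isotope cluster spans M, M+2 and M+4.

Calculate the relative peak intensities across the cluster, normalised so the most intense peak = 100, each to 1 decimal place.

58.1 : 100.0 : 42.3

Antimony pattern (n=1): 0.5721 : 0.4279
Bromine pattern (n=1): 0.5069 : 0.4931
Convolve the two distributions (both contribute in 2-u steps):
  M: 0.5721×0.5069 = 0.289997
  M+2: 0.5721×0.4931 + 0.4279×0.5069 = 0.499005
  M+4: 0.4279×0.4931 = 0.210997
Scale to base peak (0.499005) = 100: 58.1 : 100.0 : 42.3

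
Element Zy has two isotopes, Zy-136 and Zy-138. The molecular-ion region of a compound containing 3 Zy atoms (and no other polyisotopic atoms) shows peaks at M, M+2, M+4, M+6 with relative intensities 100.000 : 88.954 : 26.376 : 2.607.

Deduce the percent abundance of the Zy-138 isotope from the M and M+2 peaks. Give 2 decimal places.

22.87%

Let p = fractional abundance of Zy-136. I(M+2)/I(M) = [C(3,1)·p^2·(1−p)] / p^3 = 3·(1−p)/p = 88.954/100.000 = 0.8895
(1−p)/p = 0.8895/3 = 0.2965  ⇒  p = 1/(1 + 0.2965) = 0.7713
Zy-136: 77.13%, Zy-138: 22.87%.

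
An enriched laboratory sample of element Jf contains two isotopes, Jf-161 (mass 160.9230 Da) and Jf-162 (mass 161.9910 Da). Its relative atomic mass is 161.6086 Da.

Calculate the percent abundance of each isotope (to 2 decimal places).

Jf-161: 35.81%, Jf-162: 64.19%

Writing the weighted mean with unknown fraction x of Jf-161:
160.9230·x + 161.9910·(1 − x) = 161.6086
(160.9230 − 161.9910)·x = 161.6086 − 161.9910
x = -0.3824 / -1.0680 = 0.35805 → 35.81% Jf-161, 64.19% Jf-162.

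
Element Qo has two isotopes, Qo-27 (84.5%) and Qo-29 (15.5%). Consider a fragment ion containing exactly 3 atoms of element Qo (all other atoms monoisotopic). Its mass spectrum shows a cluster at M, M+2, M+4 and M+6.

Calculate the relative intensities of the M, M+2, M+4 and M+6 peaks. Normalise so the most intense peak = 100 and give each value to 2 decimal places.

100.00 : 55.03 : 10.09 : 0.62

The 3 Qo atoms are independent, so intensities follow the terms of (0.845 + 0.155)^3.
P(M) = 0.845^3 = 0.603351
P(M+2) = 3 × 0.845^2 × 0.155^1 = 0.332022
P(M+4) = 3 × 0.845^1 × 0.155^2 = 0.060903
P(M+6) = 0.155^3 = 0.003724
The M peak is largest (0.603351); scaling to 100 gives 100.00 : 55.03 : 10.09 : 0.62.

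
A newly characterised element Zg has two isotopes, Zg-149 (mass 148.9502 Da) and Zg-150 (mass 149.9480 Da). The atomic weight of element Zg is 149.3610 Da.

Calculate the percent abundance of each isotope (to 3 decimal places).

Zg-149: 58.829%, Zg-150: 41.171%

With x = fraction of Zg-149 (so Zg-150 is 1 − x):
148.9502·x + 149.9480·(1 − x) = 149.3610
(148.9502 − 149.9480)·x = 149.3610 − 149.9480
x = -0.5870 / -0.9978 = 0.58829 → 58.829% Zg-149, 41.171% Zg-150.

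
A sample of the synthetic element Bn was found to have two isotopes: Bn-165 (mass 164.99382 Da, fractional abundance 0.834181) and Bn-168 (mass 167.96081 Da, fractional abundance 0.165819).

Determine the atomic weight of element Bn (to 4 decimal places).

Weight each isotope mass by its fractional abundance: 0.834181 × 164.99382 + 0.165819 × 167.96081
= 137.634710 + 27.851094 = 165.485804 Da

165.4858 Da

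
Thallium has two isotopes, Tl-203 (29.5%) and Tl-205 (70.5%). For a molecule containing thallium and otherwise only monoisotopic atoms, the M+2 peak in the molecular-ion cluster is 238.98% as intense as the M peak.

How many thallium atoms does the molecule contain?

The M+2/M ratio from n Tl atoms is n · q/p = n · 0.705/0.295.
n = 2.3898 × 0.295/0.705 = 1.00 ≈ 1

1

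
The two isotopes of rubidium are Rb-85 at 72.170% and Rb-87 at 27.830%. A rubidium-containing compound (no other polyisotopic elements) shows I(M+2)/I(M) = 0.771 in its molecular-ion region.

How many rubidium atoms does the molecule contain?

2

With n Rb atoms, P(M+2)/P(M) = C(n,1)·p^(n−1)q / p^n = n·q/p = n · 0.27830/0.72170.
n = 0.771 × 0.72170/0.27830 = 2.00 ≈ 2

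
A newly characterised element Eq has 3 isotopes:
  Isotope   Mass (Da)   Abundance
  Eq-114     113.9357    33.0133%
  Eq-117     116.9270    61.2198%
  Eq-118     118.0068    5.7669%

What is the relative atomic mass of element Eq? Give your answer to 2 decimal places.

The abundance-weighted mean is 0.330133 × 113.9357 + 0.612198 × 116.9270 + 0.057669 × 118.0068
= 37.61393 + 71.58248 + 6.80533 = 116.00174 Da

116.00 Da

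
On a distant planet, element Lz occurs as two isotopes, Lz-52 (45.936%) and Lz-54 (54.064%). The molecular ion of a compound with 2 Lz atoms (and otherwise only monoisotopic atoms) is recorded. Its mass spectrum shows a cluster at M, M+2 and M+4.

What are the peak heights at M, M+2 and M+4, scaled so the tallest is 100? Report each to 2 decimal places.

42.48 : 100.00 : 58.85

The 2 Lz atoms are independent, so intensities follow the terms of (0.45936 + 0.54064)^2.
P(M) = 0.45936^2 = 0.211012
P(M+2) = 2 × 0.45936^1 × 0.54064^1 = 0.496697
P(M+4) = 0.54064^2 = 0.292292
The M+2 peak is largest (0.496697); scaling to 100 gives 42.48 : 100.00 : 58.85.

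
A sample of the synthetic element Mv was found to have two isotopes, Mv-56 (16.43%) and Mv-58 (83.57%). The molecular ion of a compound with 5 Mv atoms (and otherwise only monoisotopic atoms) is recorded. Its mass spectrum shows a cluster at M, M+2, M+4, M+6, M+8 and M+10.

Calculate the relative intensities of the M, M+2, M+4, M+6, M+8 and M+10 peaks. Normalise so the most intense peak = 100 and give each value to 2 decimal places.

Expanding (0.1643 + 0.8357)^5:
P(M) = 0.1643^5 = 0.000120
P(M+2) = 5 × 0.1643^4 × 0.8357^1 = 0.003045
P(M+4) = 10 × 0.1643^3 × 0.8357^2 = 0.030975
P(M+6) = 10 × 0.1643^2 × 0.8357^3 = 0.157553
P(M+8) = 5 × 0.1643^1 × 0.8357^4 = 0.400691
P(M+10) = 0.8357^5 = 0.407617
The M+10 peak is largest (0.407617); scaling to 100 gives 0.03 : 0.75 : 7.60 : 38.65 : 98.30 : 100.00.

0.03 : 0.75 : 7.60 : 38.65 : 98.30 : 100.00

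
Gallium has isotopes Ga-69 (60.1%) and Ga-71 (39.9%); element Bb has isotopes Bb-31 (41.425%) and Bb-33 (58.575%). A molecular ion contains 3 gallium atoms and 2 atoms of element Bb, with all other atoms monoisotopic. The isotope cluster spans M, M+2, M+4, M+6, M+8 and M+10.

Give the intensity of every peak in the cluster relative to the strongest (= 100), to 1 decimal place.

Gallium pattern (n=3): 0.2170818 : 0.4323576 : 0.2870394 : 0.0635212
Element Bb pattern (n=2): 0.17160306 : 0.48529387 : 0.34310306
Convolve the two distributions (both contribute in 2-u steps):
  M: 0.2170818×0.17160306 = 0.037252
  M+2: 0.2170818×0.48529387 + 0.4323576×0.17160306 = 0.179542
  M+4: 0.2170818×0.34310306 + 0.4323576×0.48529387 + 0.2870394×0.17160306 = 0.333559
  M+6: 0.4323576×0.34310306 + 0.2870394×0.48529387 + 0.0635212×0.17160306 = 0.298542
  M+8: 0.2870394×0.34310306 + 0.0635212×0.48529387 = 0.129311
  M+10: 0.0635212×0.34310306 = 0.021794
Scale to base peak (0.333559) = 100: 11.2 : 53.8 : 100.0 : 89.5 : 38.8 : 6.5

11.2 : 53.8 : 100.0 : 89.5 : 38.8 : 6.5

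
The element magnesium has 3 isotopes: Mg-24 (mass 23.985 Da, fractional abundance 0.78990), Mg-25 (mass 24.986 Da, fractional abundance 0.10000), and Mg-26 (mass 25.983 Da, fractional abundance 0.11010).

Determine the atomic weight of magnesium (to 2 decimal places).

Average mass = Σ (abundance × isotope mass) = 0.78990 × 23.985 + 0.10000 × 24.986 + 0.11010 × 25.983
= 18.9458 + 2.4986 + 2.8607 = 24.3051 Da

24.31 Da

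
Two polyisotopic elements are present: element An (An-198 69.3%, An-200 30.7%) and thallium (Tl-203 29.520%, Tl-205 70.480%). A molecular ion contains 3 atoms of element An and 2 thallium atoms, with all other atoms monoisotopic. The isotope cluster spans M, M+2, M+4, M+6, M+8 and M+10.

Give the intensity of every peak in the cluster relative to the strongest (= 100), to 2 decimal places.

7.91 : 48.31 : 100.00 : 82.90 : 29.85 : 3.92

Element An pattern (n=3): 0.33281256 : 0.44230933 : 0.19594367 : 0.02893444
Thallium pattern (n=2): 0.08714304 : 0.41611392 : 0.49674304
Convolve the two distributions (both contribute in 2-u steps):
  M: 0.33281256×0.08714304 = 0.029002
  M+2: 0.33281256×0.41611392 + 0.44230933×0.08714304 = 0.177032
  M+4: 0.33281256×0.49674304 + 0.44230933×0.41611392 + 0.19594367×0.08714304 = 0.366449
  M+6: 0.44230933×0.49674304 + 0.19594367×0.41611392 + 0.02893444×0.08714304 = 0.303770
  M+8: 0.19594367×0.49674304 + 0.02893444×0.41611392 = 0.109374
  M+10: 0.02893444×0.49674304 = 0.014373
Scale to base peak (0.366449) = 100: 7.91 : 48.31 : 100.00 : 82.90 : 29.85 : 3.92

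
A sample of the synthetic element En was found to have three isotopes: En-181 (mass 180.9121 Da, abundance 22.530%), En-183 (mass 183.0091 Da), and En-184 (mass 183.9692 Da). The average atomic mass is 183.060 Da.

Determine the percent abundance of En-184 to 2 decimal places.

The remaining 77.470% is split between En-183 (fraction x) and En-184 (fraction 0.77470 − x).
Substituting: 183.0091x + 183.9692(0.77470 − x) = 142.30050387
(183.0091 − 183.9692)x = -0.22043537  ⇒  x = 0.22960, y = 0.54510
En-183: 22.96%, En-184: 54.51%.

54.51%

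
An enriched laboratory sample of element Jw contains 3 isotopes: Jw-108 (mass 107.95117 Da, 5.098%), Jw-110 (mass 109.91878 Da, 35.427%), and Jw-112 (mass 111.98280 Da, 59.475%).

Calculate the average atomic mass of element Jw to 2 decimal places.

111.05 Da

Ar = Σ fᵢ·mᵢ = 0.05098 × 107.95117 + 0.35427 × 109.91878 + 0.59475 × 111.98280
= 5.503351 + 38.940926 + 66.601770 = 111.046047 Da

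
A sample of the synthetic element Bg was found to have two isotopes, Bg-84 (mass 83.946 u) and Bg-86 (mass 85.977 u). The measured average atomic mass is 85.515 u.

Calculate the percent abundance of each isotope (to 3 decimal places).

Bg-84: 22.747%, Bg-86: 77.253%

Let x be the fractional abundance of Bg-84; then Bg-86 has abundance 1 − x.
83.946·x + 85.977·(1 − x) = 85.515
(83.946 − 85.977)·x = 85.515 − 85.977
x = -0.462 / -2.031 = 0.22747 → 22.747% Bg-84, 77.253% Bg-86.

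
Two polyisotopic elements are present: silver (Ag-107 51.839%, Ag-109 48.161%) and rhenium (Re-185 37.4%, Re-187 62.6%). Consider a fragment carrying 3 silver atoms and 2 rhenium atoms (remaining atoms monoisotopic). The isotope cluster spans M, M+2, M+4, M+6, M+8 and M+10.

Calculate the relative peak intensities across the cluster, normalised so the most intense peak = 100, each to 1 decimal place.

Silver pattern (n=3): 0.13930601 : 0.38826655 : 0.36071887 : 0.11170857
Rhenium pattern (n=2): 0.139876 : 0.468248 : 0.391876
Convolve the two distributions (both contribute in 2-u steps):
  M: 0.13930601×0.139876 = 0.019486
  M+2: 0.13930601×0.468248 + 0.38826655×0.139876 = 0.119539
  M+4: 0.13930601×0.391876 + 0.38826655×0.468248 + 0.36071887×0.139876 = 0.286852
  M+6: 0.38826655×0.391876 + 0.36071887×0.468248 + 0.11170857×0.139876 = 0.336684
  M+8: 0.36071887×0.391876 + 0.11170857×0.468248 = 0.193664
  M+10: 0.11170857×0.391876 = 0.043776
Scale to base peak (0.336684) = 100: 5.8 : 35.5 : 85.2 : 100.0 : 57.5 : 13.0

5.8 : 35.5 : 85.2 : 100.0 : 57.5 : 13.0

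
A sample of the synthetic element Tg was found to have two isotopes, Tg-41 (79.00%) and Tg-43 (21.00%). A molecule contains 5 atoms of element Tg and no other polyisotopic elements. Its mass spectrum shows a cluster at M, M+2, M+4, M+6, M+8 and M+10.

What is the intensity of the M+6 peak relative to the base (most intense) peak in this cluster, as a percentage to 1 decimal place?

Term probabilities: M 0.3077, M+2 0.4090, M+4 0.2174, M+6 0.0578, M+8 0.0077, M+10 0.0004. Base peak = M+2.
P(M+2) = C(5,1) × 0.7900^4 × 0.2100^1 = 5 × 0.38950081 × 0.2100 = 0.408976 (base)
P(M+6) = C(5,3) × 0.7900^2 × 0.2100^3 = 10 × 0.6241 × 0.009261 = 0.057798
Relative intensity = 0.057798 / 0.408976 × 100 = 14.1

14.1%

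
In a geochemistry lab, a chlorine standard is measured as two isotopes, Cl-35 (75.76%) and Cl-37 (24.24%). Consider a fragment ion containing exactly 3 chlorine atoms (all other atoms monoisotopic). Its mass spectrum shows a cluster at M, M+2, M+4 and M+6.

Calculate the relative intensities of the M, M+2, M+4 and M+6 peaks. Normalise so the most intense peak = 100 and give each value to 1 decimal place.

100.0 : 96.0 : 30.7 : 3.3

Each Cl atom is independently Cl-35 (p = 0.7576) or Cl-37 (q = 0.2424); the cluster is the binomial expansion (p + q)^3.
P(M) = 0.7576^3 = 0.434830
P(M+2) = 3 × 0.7576^2 × 0.2424^1 = 0.417382
P(M+4) = 3 × 0.7576^1 × 0.2424^2 = 0.133545
P(M+6) = 0.2424^3 = 0.014243
The M peak is largest (0.434830); scaling to 100 gives 100.0 : 96.0 : 30.7 : 3.3.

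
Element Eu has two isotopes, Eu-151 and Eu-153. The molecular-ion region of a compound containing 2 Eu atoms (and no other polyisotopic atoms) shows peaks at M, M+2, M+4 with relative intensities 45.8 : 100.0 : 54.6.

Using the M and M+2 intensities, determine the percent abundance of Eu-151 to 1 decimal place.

If p is the fraction of Eu that is Eu-151, then I(M+2)/I(M) = [C(2,1)·p^1·(1−p)] / p^2 = 2·(1−p)/p = 100.0/45.8 = 2.1834
(1−p)/p = 2.1834/2 = 1.0917  ⇒  p = 1/(1 + 1.0917) = 0.4781
Eu-151: 47.8%, Eu-153: 52.2%.

47.8%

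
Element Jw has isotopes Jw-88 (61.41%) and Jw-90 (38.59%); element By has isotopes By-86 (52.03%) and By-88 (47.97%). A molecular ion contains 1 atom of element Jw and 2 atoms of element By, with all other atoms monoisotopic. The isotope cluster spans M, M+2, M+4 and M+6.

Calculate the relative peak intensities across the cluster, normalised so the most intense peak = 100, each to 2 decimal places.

Element Jw pattern (n=1): 0.6141 : 0.3859
Element By pattern (n=2): 0.27071209 : 0.49917582 : 0.23011209
Convolve the two distributions (both contribute in 2-u steps):
  M: 0.6141×0.27071209 = 0.166244
  M+2: 0.6141×0.49917582 + 0.3859×0.27071209 = 0.411012
  M+4: 0.6141×0.23011209 + 0.3859×0.49917582 = 0.333944
  M+6: 0.3859×0.23011209 = 0.088800
Scale to base peak (0.411012) = 100: 40.45 : 100.00 : 81.25 : 21.61

40.45 : 100.00 : 81.25 : 21.61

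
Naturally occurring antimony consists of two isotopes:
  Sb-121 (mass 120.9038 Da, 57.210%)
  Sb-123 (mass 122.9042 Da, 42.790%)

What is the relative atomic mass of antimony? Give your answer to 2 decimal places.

121.76 Da

Weight each isotope mass by its fractional abundance: 0.57210 × 120.9038 + 0.42790 × 122.9042
= 69.16906 + 52.59071 = 121.75977 Da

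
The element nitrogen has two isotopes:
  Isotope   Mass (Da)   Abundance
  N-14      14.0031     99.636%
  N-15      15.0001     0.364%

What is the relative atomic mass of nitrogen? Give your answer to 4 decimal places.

Average mass = Σ (abundance × isotope mass) = 0.99636 × 14.0031 + 0.00364 × 15.0001
= 13.95213 + 0.05460 = 14.00673 Da

14.0067 Da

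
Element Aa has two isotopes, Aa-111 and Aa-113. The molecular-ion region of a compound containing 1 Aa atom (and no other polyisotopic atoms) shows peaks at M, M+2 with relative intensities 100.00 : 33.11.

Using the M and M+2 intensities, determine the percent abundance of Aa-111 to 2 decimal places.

75.13%

Write p for the Aa-111 fraction. I(M+2)/I(M) = [C(1,1)·p^0·(1−p)] / p^1 = 1·(1−p)/p = 33.11/100.00 = 0.3311
(1−p)/p = 0.3311/1 = 0.3311  ⇒  p = 1/(1 + 0.3311) = 0.7513
Aa-111: 75.13%, Aa-113: 24.87%.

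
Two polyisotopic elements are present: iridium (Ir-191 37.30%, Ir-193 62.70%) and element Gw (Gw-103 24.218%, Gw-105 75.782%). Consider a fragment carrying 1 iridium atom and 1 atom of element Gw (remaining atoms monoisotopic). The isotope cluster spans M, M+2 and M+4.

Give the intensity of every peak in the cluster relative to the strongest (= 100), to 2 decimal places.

19.01 : 91.45 : 100.00

Iridium pattern (n=1): 0.3730 : 0.6270
Element Gw pattern (n=1): 0.24218 : 0.75782
Convolve the two distributions (both contribute in 2-u steps):
  M: 0.3730×0.24218 = 0.090333
  M+2: 0.3730×0.75782 + 0.6270×0.24218 = 0.434514
  M+4: 0.6270×0.75782 = 0.475153
Scale to base peak (0.475153) = 100: 19.01 : 91.45 : 100.00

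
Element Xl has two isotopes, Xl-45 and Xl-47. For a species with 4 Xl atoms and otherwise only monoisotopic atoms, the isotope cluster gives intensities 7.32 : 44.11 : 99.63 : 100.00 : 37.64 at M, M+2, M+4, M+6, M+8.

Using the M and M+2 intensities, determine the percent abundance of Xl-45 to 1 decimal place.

39.9%

Let p = fractional abundance of Xl-45. I(M+2)/I(M) = [C(4,1)·p^3·(1−p)] / p^4 = 4·(1−p)/p = 44.11/7.32 = 6.0260
(1−p)/p = 6.0260/4 = 1.5065  ⇒  p = 1/(1 + 1.5065) = 0.3990
Xl-45: 39.9%, Xl-47: 60.1%.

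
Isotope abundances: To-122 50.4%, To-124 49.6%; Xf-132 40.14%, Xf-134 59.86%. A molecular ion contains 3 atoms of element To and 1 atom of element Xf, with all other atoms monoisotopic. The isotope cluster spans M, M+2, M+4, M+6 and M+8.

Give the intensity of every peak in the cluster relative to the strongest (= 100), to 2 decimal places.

Element To pattern (n=3): 0.12802406 : 0.37797581 : 0.37197619 : 0.12202394
Element Xf pattern (n=1): 0.4014 : 0.5986
Convolve the two distributions (both contribute in 2-u steps):
  M: 0.12802406×0.4014 = 0.051389
  M+2: 0.12802406×0.5986 + 0.37797581×0.4014 = 0.228355
  M+4: 0.37797581×0.5986 + 0.37197619×0.4014 = 0.375568
  M+6: 0.37197619×0.5986 + 0.12202394×0.4014 = 0.271645
  M+8: 0.12202394×0.5986 = 0.073044
Scale to base peak (0.375568) = 100: 13.68 : 60.80 : 100.00 : 72.33 : 19.45

13.68 : 60.80 : 100.00 : 72.33 : 19.45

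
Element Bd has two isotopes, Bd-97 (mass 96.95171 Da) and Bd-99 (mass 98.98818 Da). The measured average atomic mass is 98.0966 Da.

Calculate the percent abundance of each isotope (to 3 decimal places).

With x = fraction of Bd-97 (so Bd-99 is 1 − x):
96.95171·x + 98.98818·(1 − x) = 98.0966
(96.95171 − 98.98818)·x = 98.0966 − 98.98818
x = -0.89158 / -2.03647 = 0.43781 → 43.781% Bd-97, 56.219% Bd-99.

Bd-97: 43.781%, Bd-99: 56.219%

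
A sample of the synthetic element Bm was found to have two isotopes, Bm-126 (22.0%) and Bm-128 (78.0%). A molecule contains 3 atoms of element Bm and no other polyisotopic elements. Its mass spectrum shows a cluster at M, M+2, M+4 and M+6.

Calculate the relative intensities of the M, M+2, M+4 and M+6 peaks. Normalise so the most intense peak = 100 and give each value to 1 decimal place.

2.2 : 23.9 : 84.6 : 100.0

The 3 Bm atoms are independent, so intensities follow the terms of (0.220 + 0.780)^3.
P(M) = 0.220^3 = 0.010648
P(M+2) = 3 × 0.220^2 × 0.780^1 = 0.113256
P(M+4) = 3 × 0.220^1 × 0.780^2 = 0.401544
P(M+6) = 0.780^3 = 0.474552
The M+6 peak is largest (0.474552); scaling to 100 gives 2.2 : 23.9 : 84.6 : 100.0.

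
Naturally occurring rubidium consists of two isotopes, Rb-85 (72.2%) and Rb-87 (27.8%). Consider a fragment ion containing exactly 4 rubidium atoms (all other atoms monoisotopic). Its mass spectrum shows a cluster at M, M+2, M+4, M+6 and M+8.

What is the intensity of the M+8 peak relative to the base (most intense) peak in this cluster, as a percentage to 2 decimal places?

1.43%

Binomial terms of (0.722 + 0.278)^4: M 0.2717, M+2 0.4185, M+4 0.2417, M+6 0.0620, M+8 0.0060 → M+2 is the base peak.
P(M+2) = C(4,1) × 0.722^3 × 0.278^1 = 4 × 0.37636705 × 0.2780 = 0.418520 (base)
P(M+8) = C(4,4) × 0.722^0 × 0.278^4 = 1 × 1.0000 × 0.00597282 = 0.005973
Relative intensity = 0.005973 / 0.418520 × 100 = 1.43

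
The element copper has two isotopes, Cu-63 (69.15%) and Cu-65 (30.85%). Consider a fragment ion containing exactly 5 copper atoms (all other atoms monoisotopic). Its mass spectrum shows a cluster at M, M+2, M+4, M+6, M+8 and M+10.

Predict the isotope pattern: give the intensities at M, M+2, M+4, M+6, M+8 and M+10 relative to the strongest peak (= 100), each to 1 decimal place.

44.8 : 100.0 : 89.2 : 39.8 : 8.9 : 0.8

The 5 Cu atoms are independent, so intensities follow the terms of (0.6915 + 0.3085)^5.
P(M) = 0.6915^5 = 0.158111
P(M+2) = 5 × 0.6915^4 × 0.3085^1 = 0.352691
P(M+4) = 10 × 0.6915^3 × 0.3085^2 = 0.314693
P(M+6) = 10 × 0.6915^2 × 0.3085^3 = 0.140394
P(M+8) = 5 × 0.6915^1 × 0.3085^4 = 0.031317
P(M+10) = 0.3085^5 = 0.002794
The M+2 peak is largest (0.352691); scaling to 100 gives 44.8 : 100.0 : 89.2 : 39.8 : 8.9 : 0.8.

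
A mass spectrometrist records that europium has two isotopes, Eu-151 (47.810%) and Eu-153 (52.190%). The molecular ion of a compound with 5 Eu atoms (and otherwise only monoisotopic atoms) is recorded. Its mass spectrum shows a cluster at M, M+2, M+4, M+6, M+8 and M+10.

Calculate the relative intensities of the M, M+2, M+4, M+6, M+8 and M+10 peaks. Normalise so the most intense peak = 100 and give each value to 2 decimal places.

Expanding (0.47810 + 0.52190)^5:
P(M) = 0.47810^5 = 0.024980
P(M+2) = 5 × 0.47810^4 × 0.52190^1 = 0.136343
P(M+4) = 10 × 0.47810^3 × 0.52190^2 = 0.297667
P(M+6) = 10 × 0.47810^2 × 0.52190^3 = 0.324937
P(M+8) = 5 × 0.47810^1 × 0.52190^4 = 0.177353
P(M+10) = 0.52190^5 = 0.038720
The M+6 peak is largest (0.324937); scaling to 100 gives 7.69 : 41.96 : 91.61 : 100.00 : 54.58 : 11.92.

7.69 : 41.96 : 91.61 : 100.00 : 54.58 : 11.92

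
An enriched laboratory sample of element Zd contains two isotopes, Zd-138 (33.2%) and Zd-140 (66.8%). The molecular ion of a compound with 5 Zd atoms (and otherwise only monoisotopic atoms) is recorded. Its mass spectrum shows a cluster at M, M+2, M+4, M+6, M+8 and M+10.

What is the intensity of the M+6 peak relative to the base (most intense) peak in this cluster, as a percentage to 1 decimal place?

Binomial terms of (0.332 + 0.668)^5: M 0.0040, M+2 0.0406, M+4 0.1633, M+6 0.3286, M+8 0.3305, M+10 0.1330 → M+8 is the base peak.
P(M+8) = C(5,4) × 0.332^1 × 0.668^4 = 5 × 0.3320 × 0.19911586 = 0.330532 (base)
P(M+6) = C(5,3) × 0.332^2 × 0.668^3 = 10 × 0.110224 × 0.29807763 = 0.328553
Relative intensity = 0.328553 / 0.330532 × 100 = 99.4

99.4%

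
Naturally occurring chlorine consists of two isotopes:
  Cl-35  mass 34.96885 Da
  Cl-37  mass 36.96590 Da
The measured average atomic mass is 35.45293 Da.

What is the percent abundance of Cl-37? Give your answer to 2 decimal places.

24.24%

With x = fraction of Cl-35 (so Cl-37 is 1 − x):
34.96885·x + 36.96590·(1 − x) = 35.45293
(34.96885 − 36.96590)·x = 35.45293 − 36.96590
x = -1.51297 / -1.99705 = 0.75760 → 75.76% Cl-35, 24.24% Cl-37.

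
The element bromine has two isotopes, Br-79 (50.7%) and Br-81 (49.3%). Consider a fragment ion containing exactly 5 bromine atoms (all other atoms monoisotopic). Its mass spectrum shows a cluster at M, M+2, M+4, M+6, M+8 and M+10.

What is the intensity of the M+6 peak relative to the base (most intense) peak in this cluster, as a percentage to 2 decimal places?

97.24%

Binomial terms of (0.507 + 0.493)^5: M 0.0335, M+2 0.1629, M+4 0.3168, M+6 0.3080, M+8 0.1497, M+10 0.0291 → M+4 is the base peak.
P(M+4) = C(5,2) × 0.507^3 × 0.493^2 = 10 × 0.13032384 × 0.243049 = 0.316751 (base)
P(M+6) = C(5,3) × 0.507^2 × 0.493^3 = 10 × 0.257049 × 0.11982316 = 0.308004
Relative intensity = 0.308004 / 0.316751 × 100 = 97.24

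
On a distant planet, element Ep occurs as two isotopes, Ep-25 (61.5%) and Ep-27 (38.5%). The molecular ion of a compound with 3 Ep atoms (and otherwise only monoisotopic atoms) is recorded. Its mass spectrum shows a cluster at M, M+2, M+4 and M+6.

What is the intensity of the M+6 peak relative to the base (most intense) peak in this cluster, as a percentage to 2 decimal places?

13.06%

(0.615 + 0.385)^3 gives M 0.2326, M+2 0.4368, M+4 0.2735, M+6 0.0571; the largest is M+2.
P(M+2) = C(3,1) × 0.615^2 × 0.385^1 = 3 × 0.378225 × 0.3850 = 0.436850 (base)
P(M+6) = C(3,3) × 0.615^0 × 0.385^3 = 1 × 1.0000 × 0.05706663 = 0.057067
Relative intensity = 0.057067 / 0.436850 × 100 = 13.06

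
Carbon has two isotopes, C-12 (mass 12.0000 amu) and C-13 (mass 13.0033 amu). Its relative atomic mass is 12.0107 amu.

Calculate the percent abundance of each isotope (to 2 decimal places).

C-12: 98.93%, C-13: 1.07%

With x = fraction of C-12 (so C-13 is 1 − x):
12.0000·x + 13.0033·(1 − x) = 12.0107
(12.0000 − 13.0033)·x = 12.0107 − 13.0033
x = -0.9926 / -1.0033 = 0.98934 → 98.93% C-12, 1.07% C-13.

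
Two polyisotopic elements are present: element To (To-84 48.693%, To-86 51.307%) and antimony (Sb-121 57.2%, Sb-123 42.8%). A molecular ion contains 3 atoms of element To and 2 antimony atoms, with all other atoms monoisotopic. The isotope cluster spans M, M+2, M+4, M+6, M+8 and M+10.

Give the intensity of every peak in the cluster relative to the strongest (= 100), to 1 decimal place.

Element To pattern (n=3): 0.1154515 : 0.36494796 : 0.38453956 : 0.13506097
Antimony pattern (n=2): 0.327184 : 0.489632 : 0.183184
Convolve the two distributions (both contribute in 2-u steps):
  M: 0.1154515×0.327184 = 0.037774
  M+2: 0.1154515×0.489632 + 0.36494796×0.327184 = 0.175934
  M+4: 0.1154515×0.183184 + 0.36494796×0.489632 + 0.38453956×0.327184 = 0.325654
  M+6: 0.36494796×0.183184 + 0.38453956×0.489632 + 0.13506097×0.327184 = 0.299325
  M+8: 0.38453956×0.183184 + 0.13506097×0.489632 = 0.136572
  M+10: 0.13506097×0.183184 = 0.024741
Scale to base peak (0.325654) = 100: 11.6 : 54.0 : 100.0 : 91.9 : 41.9 : 7.6

11.6 : 54.0 : 100.0 : 91.9 : 41.9 : 7.6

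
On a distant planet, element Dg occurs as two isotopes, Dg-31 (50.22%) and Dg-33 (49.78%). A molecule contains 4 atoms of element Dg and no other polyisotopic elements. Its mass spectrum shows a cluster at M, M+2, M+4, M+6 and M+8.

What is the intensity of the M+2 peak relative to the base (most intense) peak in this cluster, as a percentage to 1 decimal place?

67.3%

Term probabilities: M 0.0636, M+2 0.2522, M+4 0.3750, M+6 0.2478, M+8 0.0614. Base peak = M+4.
P(M+4) = C(4,2) × 0.5022^2 × 0.4978^2 = 6 × 0.25220484 × 0.24780484 = 0.374985 (base)
P(M+2) = C(4,1) × 0.5022^3 × 0.4978^1 = 4 × 0.12665727 × 0.4978 = 0.252200
Relative intensity = 0.252200 / 0.374985 × 100 = 67.3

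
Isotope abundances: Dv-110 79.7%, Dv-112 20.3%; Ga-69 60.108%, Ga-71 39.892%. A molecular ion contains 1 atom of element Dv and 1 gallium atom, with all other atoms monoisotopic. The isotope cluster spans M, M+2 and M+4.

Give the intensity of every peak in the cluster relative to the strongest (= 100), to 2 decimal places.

Element Dv pattern (n=1): 0.7970 : 0.2030
Gallium pattern (n=1): 0.60108 : 0.39892
Convolve the two distributions (both contribute in 2-u steps):
  M: 0.7970×0.60108 = 0.479061
  M+2: 0.7970×0.39892 + 0.2030×0.60108 = 0.439958
  M+4: 0.2030×0.39892 = 0.080981
Scale to base peak (0.479061) = 100: 100.00 : 91.84 : 16.90

100.00 : 91.84 : 16.90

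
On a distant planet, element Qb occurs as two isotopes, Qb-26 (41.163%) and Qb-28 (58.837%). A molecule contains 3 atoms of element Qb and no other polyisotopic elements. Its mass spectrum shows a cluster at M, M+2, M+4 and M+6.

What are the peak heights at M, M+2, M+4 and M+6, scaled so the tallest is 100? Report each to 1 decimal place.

16.3 : 70.0 : 100.0 : 47.6

The 3 Qb atoms are independent, so intensities follow the terms of (0.41163 + 0.58837)^3.
P(M) = 0.41163^3 = 0.069746
P(M+2) = 3 × 0.41163^2 × 0.58837^1 = 0.299079
P(M+4) = 3 × 0.41163^1 × 0.58837^2 = 0.427493
P(M+6) = 0.58837^3 = 0.203681
The M+4 peak is largest (0.427493); scaling to 100 gives 16.3 : 70.0 : 100.0 : 47.6.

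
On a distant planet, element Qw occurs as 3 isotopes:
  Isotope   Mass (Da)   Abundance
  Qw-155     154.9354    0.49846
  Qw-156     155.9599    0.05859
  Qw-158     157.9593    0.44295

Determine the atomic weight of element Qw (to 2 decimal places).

156.33 Da

Weight each isotope mass by its fractional abundance: 0.49846 × 154.9354 + 0.05859 × 155.9599 + 0.44295 × 157.9593
= 77.22910 + 9.13769 + 69.96807 = 156.33486 Da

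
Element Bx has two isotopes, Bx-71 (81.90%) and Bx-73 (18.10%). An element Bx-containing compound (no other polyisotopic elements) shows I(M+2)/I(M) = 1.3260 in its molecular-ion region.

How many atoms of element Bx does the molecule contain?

6

For n independent Bx atoms, I(M+2)/I(M) = n · (abundance Bx-73) / (abundance Bx-71) = n · 0.1810/0.8190.
n = 1.3260 × 0.8190/0.1810 = 6.00 ≈ 6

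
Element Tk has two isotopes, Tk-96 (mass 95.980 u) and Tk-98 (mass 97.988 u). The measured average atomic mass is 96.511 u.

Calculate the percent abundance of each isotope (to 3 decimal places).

With x = fraction of Tk-96 (so Tk-98 is 1 − x):
95.980·x + 97.988·(1 − x) = 96.511
(95.980 − 97.988)·x = 96.511 − 97.988
x = -1.477 / -2.008 = 0.73556 → 73.556% Tk-96, 26.444% Tk-98.

Tk-96: 73.556%, Tk-98: 26.444%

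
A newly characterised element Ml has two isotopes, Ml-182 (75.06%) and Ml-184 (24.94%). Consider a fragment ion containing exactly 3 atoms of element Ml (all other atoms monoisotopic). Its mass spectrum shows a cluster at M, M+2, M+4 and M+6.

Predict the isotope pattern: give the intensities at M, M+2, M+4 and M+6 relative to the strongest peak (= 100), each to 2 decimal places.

100.00 : 99.68 : 33.12 : 3.67

The 3 Ml atoms are independent, so intensities follow the terms of (0.7506 + 0.2494)^3.
P(M) = 0.7506^3 = 0.422888
P(M+2) = 3 × 0.7506^2 × 0.2494^1 = 0.421536
P(M+4) = 3 × 0.7506^1 × 0.2494^2 = 0.140063
P(M+6) = 0.2494^3 = 0.015513
The M peak is largest (0.422888); scaling to 100 gives 100.00 : 99.68 : 33.12 : 3.67.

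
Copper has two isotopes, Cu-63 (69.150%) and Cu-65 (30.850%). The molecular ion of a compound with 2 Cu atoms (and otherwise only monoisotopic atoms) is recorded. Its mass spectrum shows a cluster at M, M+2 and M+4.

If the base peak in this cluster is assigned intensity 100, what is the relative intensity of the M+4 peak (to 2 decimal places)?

19.90

Term probabilities: M 0.4782, M+2 0.4267, M+4 0.0952. Base peak = M.
P(M) = C(2,0) × 0.69150^2 × 0.30850^0 = 1 × 0.47817225 × 1.0000 = 0.478172 (base)
P(M+4) = C(2,2) × 0.69150^0 × 0.30850^2 = 1 × 1.0000 × 0.09517225 = 0.095172
Relative intensity = 0.095172 / 0.478172 × 100 = 19.90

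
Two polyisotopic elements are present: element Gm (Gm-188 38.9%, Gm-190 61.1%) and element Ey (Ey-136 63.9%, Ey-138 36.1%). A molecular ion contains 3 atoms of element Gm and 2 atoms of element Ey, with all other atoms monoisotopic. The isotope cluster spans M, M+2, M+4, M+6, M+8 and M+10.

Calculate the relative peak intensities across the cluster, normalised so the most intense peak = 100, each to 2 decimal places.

Element Gm pattern (n=3): 0.05886387 : 0.27737139 : 0.43566561 : 0.22809913
Element Ey pattern (n=2): 0.408321 : 0.461358 : 0.130321
Convolve the two distributions (both contribute in 2-u steps):
  M: 0.05886387×0.408321 = 0.024035
  M+2: 0.05886387×0.461358 + 0.27737139×0.408321 = 0.140414
  M+4: 0.05886387×0.130321 + 0.27737139×0.461358 + 0.43566561×0.408321 = 0.313530
  M+6: 0.27737139×0.130321 + 0.43566561×0.461358 + 0.22809913×0.408321 = 0.330283
  M+8: 0.43566561×0.130321 + 0.22809913×0.461358 = 0.162012
  M+10: 0.22809913×0.130321 = 0.029726
Scale to base peak (0.330283) = 100: 7.28 : 42.51 : 94.93 : 100.00 : 49.05 : 9.00

7.28 : 42.51 : 94.93 : 100.00 : 49.05 : 9.00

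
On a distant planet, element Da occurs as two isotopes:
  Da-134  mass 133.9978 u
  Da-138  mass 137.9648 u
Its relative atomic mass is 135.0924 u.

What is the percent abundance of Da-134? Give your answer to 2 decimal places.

72.41%

With x = fraction of Da-134 (so Da-138 is 1 − x):
133.9978·x + 137.9648·(1 − x) = 135.0924
(133.9978 − 137.9648)·x = 135.0924 − 137.9648
x = -2.8724 / -3.9670 = 0.72407 → 72.41% Da-134, 27.59% Da-138.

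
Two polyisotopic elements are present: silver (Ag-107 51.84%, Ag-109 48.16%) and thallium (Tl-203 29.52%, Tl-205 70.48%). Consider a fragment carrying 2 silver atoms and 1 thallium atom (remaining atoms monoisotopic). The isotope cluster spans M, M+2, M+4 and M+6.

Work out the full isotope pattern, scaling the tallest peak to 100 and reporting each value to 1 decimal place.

Silver pattern (n=2): 0.26873856 : 0.49932288 : 0.23193856
Thallium pattern (n=1): 0.2952 : 0.7048
Convolve the two distributions (both contribute in 2-u steps):
  M: 0.26873856×0.2952 = 0.079332
  M+2: 0.26873856×0.7048 + 0.49932288×0.2952 = 0.336807
  M+4: 0.49932288×0.7048 + 0.23193856×0.2952 = 0.420391
  M+6: 0.23193856×0.7048 = 0.163470
Scale to base peak (0.420391) = 100: 18.9 : 80.1 : 100.0 : 38.9

18.9 : 80.1 : 100.0 : 38.9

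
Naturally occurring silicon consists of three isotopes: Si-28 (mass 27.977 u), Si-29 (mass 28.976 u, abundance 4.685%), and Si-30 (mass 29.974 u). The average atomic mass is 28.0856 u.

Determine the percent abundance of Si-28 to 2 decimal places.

Let x and y be the fractions of Si-28 and Si-30. Then x + y = 1 − 0.04685 = 0.95315 and 27.977x + 29.974y = 28.0856 − 0.04685×28.976 = 26.7280744.
Substituting: 27.977x + 29.974(0.95315 − x) = 26.7280744
(27.977 − 29.974)x = -1.8416437  ⇒  x = 0.92221, y = 0.03094
Si-28: 92.22%, Si-30: 3.09%.

92.22%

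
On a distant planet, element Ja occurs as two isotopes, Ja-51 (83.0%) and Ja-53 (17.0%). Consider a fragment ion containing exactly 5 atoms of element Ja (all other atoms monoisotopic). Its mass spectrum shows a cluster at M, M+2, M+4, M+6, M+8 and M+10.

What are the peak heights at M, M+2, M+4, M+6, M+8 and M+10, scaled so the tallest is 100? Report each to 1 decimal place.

Each Ja atom is independently Ja-51 (p = 0.830) or Ja-53 (q = 0.170); the cluster is the binomial expansion (p + q)^5.
P(M) = 0.830^5 = 0.393904
P(M+2) = 5 × 0.830^4 × 0.170^1 = 0.403396
P(M+4) = 10 × 0.830^3 × 0.170^2 = 0.165246
P(M+6) = 10 × 0.830^2 × 0.170^3 = 0.033846
P(M+8) = 5 × 0.830^1 × 0.170^4 = 0.003466
P(M+10) = 0.170^5 = 0.000142
The M+2 peak is largest (0.403396); scaling to 100 gives 97.6 : 100.0 : 41.0 : 8.4 : 0.9 : 0.0.

97.6 : 100.0 : 41.0 : 8.4 : 0.9 : 0.0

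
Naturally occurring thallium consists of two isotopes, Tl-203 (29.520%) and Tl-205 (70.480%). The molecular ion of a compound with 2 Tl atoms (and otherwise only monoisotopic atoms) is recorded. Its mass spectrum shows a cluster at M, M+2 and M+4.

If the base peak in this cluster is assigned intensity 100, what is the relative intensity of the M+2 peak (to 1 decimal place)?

Term probabilities: M 0.0871, M+2 0.4161, M+4 0.4967. Base peak = M+4.
P(M+4) = C(2,2) × 0.29520^0 × 0.70480^2 = 1 × 1.0000 × 0.49674304 = 0.496743 (base)
P(M+2) = C(2,1) × 0.29520^1 × 0.70480^1 = 2 × 0.2952 × 0.7048 = 0.416114
Relative intensity = 0.416114 / 0.496743 × 100 = 83.8

83.8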